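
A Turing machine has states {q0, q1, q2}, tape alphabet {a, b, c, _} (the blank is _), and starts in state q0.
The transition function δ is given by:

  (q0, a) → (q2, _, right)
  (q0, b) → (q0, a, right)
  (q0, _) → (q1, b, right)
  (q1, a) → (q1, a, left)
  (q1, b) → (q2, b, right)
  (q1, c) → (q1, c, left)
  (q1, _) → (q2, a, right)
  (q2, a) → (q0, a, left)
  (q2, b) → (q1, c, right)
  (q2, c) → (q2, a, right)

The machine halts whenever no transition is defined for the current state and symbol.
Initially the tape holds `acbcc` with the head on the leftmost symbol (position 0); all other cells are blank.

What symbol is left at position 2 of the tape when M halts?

state=q0 head=0 tape=[a]cbcc_   (q0,a)→(q2,_,right)
state=q2 head=1 tape=_[c]bcc_   (q2,c)→(q2,a,right)
state=q2 head=2 tape=_a[b]cc_   (q2,b)→(q1,c,right)
state=q1 head=3 tape=_ac[c]c_   (q1,c)→(q1,c,left)
state=q1 head=2 tape=_a[c]cc_   (q1,c)→(q1,c,left)
state=q1 head=1 tape=_[a]ccc_   (q1,a)→(q1,a,left)
state=q1 head=0 tape=[_]accc_   (q1,_)→(q2,a,right)
state=q2 head=1 tape=a[a]ccc_   (q2,a)→(q0,a,left)
state=q0 head=0 tape=[a]accc_   (q0,a)→(q2,_,right)
state=q2 head=1 tape=_[a]ccc_   (q2,a)→(q0,a,left)
state=q0 head=0 tape=[_]accc_   (q0,_)→(q1,b,right)
state=q1 head=1 tape=b[a]ccc_   (q1,a)→(q1,a,left)
state=q1 head=0 tape=[b]accc_   (q1,b)→(q2,b,right)
state=q2 head=1 tape=b[a]ccc_   (q2,a)→(q0,a,left)
state=q0 head=0 tape=[b]accc_   (q0,b)→(q0,a,right)
state=q0 head=1 tape=a[a]ccc_   (q0,a)→(q2,_,right)
state=q2 head=2 tape=a_[c]cc_   (q2,c)→(q2,a,right)
state=q2 head=3 tape=a_a[c]c_   (q2,c)→(q2,a,right)
state=q2 head=4 tape=a_aa[c]_   (q2,c)→(q2,a,right)
state=q2 head=5 tape=a_aaa[_]
Cell 2 holds a when M halts.

a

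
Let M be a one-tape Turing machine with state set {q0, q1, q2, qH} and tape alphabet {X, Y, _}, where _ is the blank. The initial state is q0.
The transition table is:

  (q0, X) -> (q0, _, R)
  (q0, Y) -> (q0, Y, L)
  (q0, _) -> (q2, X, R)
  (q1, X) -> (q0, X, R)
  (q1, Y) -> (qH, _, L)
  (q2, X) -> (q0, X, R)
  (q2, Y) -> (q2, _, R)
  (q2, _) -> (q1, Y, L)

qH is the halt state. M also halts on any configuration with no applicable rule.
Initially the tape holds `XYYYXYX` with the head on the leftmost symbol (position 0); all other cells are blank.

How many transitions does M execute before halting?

22

state=q0 head=0 tape=[X]YYYXYX___   (q0,X)→(q0,_,R)
state=q0 head=1 tape=_[Y]YYXYX___   (q0,Y)→(q0,Y,L)
state=q0 head=0 tape=[_]YYYXYX___   (q0,_)→(q2,X,R)
state=q2 head=1 tape=X[Y]YYXYX___   (q2,Y)→(q2,_,R)
state=q2 head=2 tape=X_[Y]YXYX___   (q2,Y)→(q2,_,R)
state=q2 head=3 tape=X__[Y]XYX___   (q2,Y)→(q2,_,R)
state=q2 head=4 tape=X___[X]YX___   (q2,X)→(q0,X,R)
state=q0 head=5 tape=X___X[Y]X___   (q0,Y)→(q0,Y,L)
state=q0 head=4 tape=X___[X]YX___   (q0,X)→(q0,_,R)
state=q0 head=5 tape=X____[Y]X___   (q0,Y)→(q0,Y,L)
state=q0 head=4 tape=X___[_]YX___   (q0,_)→(q2,X,R)
state=q2 head=5 tape=X___X[Y]X___   (q2,Y)→(q2,_,R)
state=q2 head=6 tape=X___X_[X]___   (q2,X)→(q0,X,R)
state=q0 head=7 tape=X___X_X[_]__   (q0,_)→(q2,X,R)
state=q2 head=8 tape=X___X_XX[_]_   (q2,_)→(q1,Y,L)
state=q1 head=7 tape=X___X_X[X]Y_   (q1,X)→(q0,X,R)
state=q0 head=8 tape=X___X_XX[Y]_   (q0,Y)→(q0,Y,L)
state=q0 head=7 tape=X___X_X[X]Y_   (q0,X)→(q0,_,R)
state=q0 head=8 tape=X___X_X_[Y]_   (q0,Y)→(q0,Y,L)
state=q0 head=7 tape=X___X_X[_]Y_   (q0,_)→(q2,X,R)
state=q2 head=8 tape=X___X_XX[Y]_   (q2,Y)→(q2,_,R)
state=q2 head=9 tape=X___X_XX_[_]   (q2,_)→(q1,Y,L)
state=q1 head=8 tape=X___X_XX[_]Y
M halts after 22 transitions.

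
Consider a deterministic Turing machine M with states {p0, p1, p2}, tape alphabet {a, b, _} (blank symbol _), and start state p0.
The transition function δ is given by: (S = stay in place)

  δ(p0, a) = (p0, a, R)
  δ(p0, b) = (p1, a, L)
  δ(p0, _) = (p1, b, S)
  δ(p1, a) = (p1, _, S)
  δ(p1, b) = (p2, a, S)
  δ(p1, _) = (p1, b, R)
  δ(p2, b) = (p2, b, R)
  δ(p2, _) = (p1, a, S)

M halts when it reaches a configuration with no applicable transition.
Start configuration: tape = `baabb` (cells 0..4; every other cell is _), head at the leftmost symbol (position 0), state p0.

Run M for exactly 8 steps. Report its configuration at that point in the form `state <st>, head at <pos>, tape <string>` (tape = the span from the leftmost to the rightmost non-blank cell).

state p1, head at 3, tape bbbbbb

state=p0 head=0 tape=_[b]aabb   (p0,b)→(p1,a,L)
state=p1 head=-1 tape=[_]aaabb   (p1,_)→(p1,b,R)
state=p1 head=0 tape=b[a]aabb   (p1,a)→(p1,_,S)
state=p1 head=0 tape=b[_]aabb   (p1,_)→(p1,b,R)
state=p1 head=1 tape=bb[a]abb   (p1,a)→(p1,_,S)
state=p1 head=1 tape=bb[_]abb   (p1,_)→(p1,b,R)
state=p1 head=2 tape=bbb[a]bb   (p1,a)→(p1,_,S)
state=p1 head=2 tape=bbb[_]bb   (p1,_)→(p1,b,R)
state=p1 head=3 tape=bbbb[b]b
After 8 steps: state p1, head at 3, tape bbbbbb.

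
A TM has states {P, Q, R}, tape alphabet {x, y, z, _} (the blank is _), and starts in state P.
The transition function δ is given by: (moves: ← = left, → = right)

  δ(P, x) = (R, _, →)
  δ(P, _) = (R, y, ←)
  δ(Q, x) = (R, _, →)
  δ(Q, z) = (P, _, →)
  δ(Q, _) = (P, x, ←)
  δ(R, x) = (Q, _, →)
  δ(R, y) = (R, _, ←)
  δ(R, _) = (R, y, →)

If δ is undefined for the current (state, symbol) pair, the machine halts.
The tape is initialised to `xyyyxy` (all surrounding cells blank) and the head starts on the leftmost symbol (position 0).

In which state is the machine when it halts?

Q

P | __[x]yyyxy   read x → write _, move →, go to R
R | ___[y]yyxy   read y → write _, move ←, go to R
R | __[_]_yyxy   read _ → write y, move →, go to R
R | __y[_]yyxy   read _ → write y, move →, go to R
R | __yy[y]yxy   read y → write _, move ←, go to R
R | __y[y]_yxy   read y → write _, move ←, go to R
R | __[y]__yxy   read y → write _, move ←, go to R
R | _[_]___yxy   read _ → write y, move →, go to R
R | _y[_]__yxy   read _ → write y, move →, go to R
R | _yy[_]_yxy   read _ → write y, move →, go to R
R | _yyy[_]yxy   read _ → write y, move →, go to R
R | _yyyy[y]xy   read y → write _, move ←, go to R
R | _yyy[y]_xy   read y → write _, move ←, go to R
R | _yy[y]__xy   read y → write _, move ←, go to R
R | _y[y]___xy   read y → write _, move ←, go to R
R | _[y]____xy   read y → write _, move ←, go to R
R | [_]_____xy   read _ → write y, move →, go to R
R | y[_]____xy   read _ → write y, move →, go to R
R | yy[_]___xy   read _ → write y, move →, go to R
R | yyy[_]__xy   read _ → write y, move →, go to R
R | yyyy[_]_xy   read _ → write y, move →, go to R
R | yyyyy[_]xy   read _ → write y, move →, go to R
R | yyyyyy[x]y   read x → write _, move →, go to Q
Q | yyyyyy_[y]
No transition is defined for (Q, y); M halts in state Q.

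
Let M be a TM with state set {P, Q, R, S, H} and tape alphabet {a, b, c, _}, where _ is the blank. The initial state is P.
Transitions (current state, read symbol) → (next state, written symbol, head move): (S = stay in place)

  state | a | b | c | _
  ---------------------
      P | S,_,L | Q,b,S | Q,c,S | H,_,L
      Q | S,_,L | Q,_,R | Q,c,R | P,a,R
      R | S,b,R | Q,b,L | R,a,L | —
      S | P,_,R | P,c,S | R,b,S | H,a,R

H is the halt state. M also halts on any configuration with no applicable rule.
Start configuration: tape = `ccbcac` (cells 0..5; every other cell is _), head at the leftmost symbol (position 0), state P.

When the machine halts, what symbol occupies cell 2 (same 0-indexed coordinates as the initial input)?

state=P head=0 tape=[c]cbcac__   (P,c)→(Q,c,S)
state=Q head=0 tape=[c]cbcac__   (Q,c)→(Q,c,R)
state=Q head=1 tape=c[c]bcac__   (Q,c)→(Q,c,R)
state=Q head=2 tape=cc[b]cac__   (Q,b)→(Q,_,R)
state=Q head=3 tape=cc_[c]ac__   (Q,c)→(Q,c,R)
state=Q head=4 tape=cc_c[a]c__   (Q,a)→(S,_,L)
state=S head=3 tape=cc_[c]_c__   (S,c)→(R,b,S)
state=R head=3 tape=cc_[b]_c__   (R,b)→(Q,b,L)
state=Q head=2 tape=cc[_]b_c__   (Q,_)→(P,a,R)
state=P head=3 tape=cca[b]_c__   (P,b)→(Q,b,S)
state=Q head=3 tape=cca[b]_c__   (Q,b)→(Q,_,R)
state=Q head=4 tape=cca_[_]c__   (Q,_)→(P,a,R)
state=P head=5 tape=cca_a[c]__   (P,c)→(Q,c,S)
state=Q head=5 tape=cca_a[c]__   (Q,c)→(Q,c,R)
state=Q head=6 tape=cca_ac[_]_   (Q,_)→(P,a,R)
state=P head=7 tape=cca_aca[_]   (P,_)→(H,_,L)
state=H head=6 tape=cca_ac[a]_
Cell 2 holds a when M halts.

a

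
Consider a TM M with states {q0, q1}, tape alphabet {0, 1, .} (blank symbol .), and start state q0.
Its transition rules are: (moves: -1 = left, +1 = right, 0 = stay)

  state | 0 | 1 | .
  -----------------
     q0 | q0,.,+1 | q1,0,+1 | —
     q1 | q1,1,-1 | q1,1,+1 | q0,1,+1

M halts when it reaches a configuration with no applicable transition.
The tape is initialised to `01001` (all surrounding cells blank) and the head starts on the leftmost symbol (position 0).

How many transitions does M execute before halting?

12

q0 | [0]1001..   read 0 → write ., move +1, go to q0
q0 | .[1]001..   read 1 → write 0, move +1, go to q1
q1 | .0[0]01..   read 0 → write 1, move -1, go to q1
q1 | .[0]101..   read 0 → write 1, move -1, go to q1
q1 | [.]1101..   read . → write 1, move +1, go to q0
q0 | 1[1]101..   read 1 → write 0, move +1, go to q1
q1 | 10[1]01..   read 1 → write 1, move +1, go to q1
q1 | 101[0]1..   read 0 → write 1, move -1, go to q1
q1 | 10[1]11..   read 1 → write 1, move +1, go to q1
q1 | 101[1]1..   read 1 → write 1, move +1, go to q1
q1 | 1011[1]..   read 1 → write 1, move +1, go to q1
q1 | 10111[.].   read . → write 1, move +1, go to q0
q0 | 101111[.]
M halts after 12 transitions.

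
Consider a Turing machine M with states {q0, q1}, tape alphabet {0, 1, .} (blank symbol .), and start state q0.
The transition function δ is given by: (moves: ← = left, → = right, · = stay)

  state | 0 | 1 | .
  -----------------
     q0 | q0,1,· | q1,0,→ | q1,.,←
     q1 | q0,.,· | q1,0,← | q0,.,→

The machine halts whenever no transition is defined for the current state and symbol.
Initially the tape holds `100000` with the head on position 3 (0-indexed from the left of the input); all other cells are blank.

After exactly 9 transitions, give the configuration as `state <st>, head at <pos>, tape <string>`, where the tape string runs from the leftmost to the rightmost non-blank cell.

state q0, head at 1, tape 1....0

state=q0 head=3 tape=100[0]00   (q0,0)→(q0,1,·)
state=q0 head=3 tape=100[1]00   (q0,1)→(q1,0,→)
state=q1 head=4 tape=1000[0]0   (q1,0)→(q0,.,·)
state=q0 head=4 tape=1000[.]0   (q0,.)→(q1,.,←)
state=q1 head=3 tape=100[0].0   (q1,0)→(q0,.,·)
state=q0 head=3 tape=100[.].0   (q0,.)→(q1,.,←)
state=q1 head=2 tape=10[0]..0   (q1,0)→(q0,.,·)
state=q0 head=2 tape=10[.]..0   (q0,.)→(q1,.,←)
state=q1 head=1 tape=1[0]...0   (q1,0)→(q0,.,·)
state=q0 head=1 tape=1[.]...0
After 9 steps: state q0, head at 1, tape 1....0.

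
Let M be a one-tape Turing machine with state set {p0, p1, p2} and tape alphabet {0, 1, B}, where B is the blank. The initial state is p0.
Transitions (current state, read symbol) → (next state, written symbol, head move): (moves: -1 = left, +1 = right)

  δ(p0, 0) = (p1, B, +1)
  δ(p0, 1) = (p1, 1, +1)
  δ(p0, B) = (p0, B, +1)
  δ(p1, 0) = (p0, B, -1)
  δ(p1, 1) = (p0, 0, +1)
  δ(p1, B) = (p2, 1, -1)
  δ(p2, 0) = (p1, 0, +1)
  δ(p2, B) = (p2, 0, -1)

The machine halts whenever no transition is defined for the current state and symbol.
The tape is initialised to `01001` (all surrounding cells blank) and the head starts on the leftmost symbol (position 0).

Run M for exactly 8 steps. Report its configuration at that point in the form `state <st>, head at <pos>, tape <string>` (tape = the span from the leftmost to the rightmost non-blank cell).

state p2, head at 4, tape 0BB11

state=p0 head=0 tape=[0]1001B   (p0,0)→(p1,B,+1)
state=p1 head=1 tape=B[1]001B   (p1,1)→(p0,0,+1)
state=p0 head=2 tape=B0[0]01B   (p0,0)→(p1,B,+1)
state=p1 head=3 tape=B0B[0]1B   (p1,0)→(p0,B,-1)
state=p0 head=2 tape=B0[B]B1B   (p0,B)→(p0,B,+1)
state=p0 head=3 tape=B0B[B]1B   (p0,B)→(p0,B,+1)
state=p0 head=4 tape=B0BB[1]B   (p0,1)→(p1,1,+1)
state=p1 head=5 tape=B0BB1[B]   (p1,B)→(p2,1,-1)
state=p2 head=4 tape=B0BB[1]1
After 8 steps: state p2, head at 4, tape 0BB11.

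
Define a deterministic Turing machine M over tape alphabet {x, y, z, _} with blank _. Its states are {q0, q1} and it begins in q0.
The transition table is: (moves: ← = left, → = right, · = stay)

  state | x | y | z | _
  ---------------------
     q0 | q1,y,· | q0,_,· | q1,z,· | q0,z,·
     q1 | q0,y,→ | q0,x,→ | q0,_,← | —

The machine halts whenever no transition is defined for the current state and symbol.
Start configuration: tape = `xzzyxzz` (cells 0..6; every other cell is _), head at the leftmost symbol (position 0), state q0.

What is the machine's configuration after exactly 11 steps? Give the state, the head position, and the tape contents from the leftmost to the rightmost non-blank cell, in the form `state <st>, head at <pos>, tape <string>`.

state q0, head at 1, tape x_zyxzz

q0 | [x]zzyxzz   read x → write y, move ·, go to q1
q1 | [y]zzyxzz   read y → write x, move →, go to q0
q0 | x[z]zyxzz   read z → write z, move ·, go to q1
q1 | x[z]zyxzz   read z → write _, move ←, go to q0
q0 | [x]_zyxzz   read x → write y, move ·, go to q1
q1 | [y]_zyxzz   read y → write x, move →, go to q0
q0 | x[_]zyxzz   read _ → write z, move ·, go to q0
q0 | x[z]zyxzz   read z → write z, move ·, go to q1
q1 | x[z]zyxzz   read z → write _, move ←, go to q0
q0 | [x]_zyxzz   read x → write y, move ·, go to q1
q1 | [y]_zyxzz   read y → write x, move →, go to q0
q0 | x[_]zyxzz
After 11 steps: state q0, head at 1, tape x_zyxzz.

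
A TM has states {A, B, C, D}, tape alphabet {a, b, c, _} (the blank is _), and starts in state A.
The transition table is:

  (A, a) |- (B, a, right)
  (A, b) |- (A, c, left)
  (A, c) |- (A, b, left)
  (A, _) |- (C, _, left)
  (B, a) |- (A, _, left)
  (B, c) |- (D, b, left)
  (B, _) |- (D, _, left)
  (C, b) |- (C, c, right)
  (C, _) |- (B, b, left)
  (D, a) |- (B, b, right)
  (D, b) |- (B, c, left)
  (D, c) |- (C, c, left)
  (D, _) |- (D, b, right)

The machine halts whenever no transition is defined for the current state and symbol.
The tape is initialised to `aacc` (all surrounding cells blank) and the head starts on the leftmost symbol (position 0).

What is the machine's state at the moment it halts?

C

state=A head=0 tape=__[a]acc   (A,a)→(B,a,right)
state=B head=1 tape=__a[a]cc   (B,a)→(A,_,left)
state=A head=0 tape=__[a]_cc   (A,a)→(B,a,right)
state=B head=1 tape=__a[_]cc   (B,_)→(D,_,left)
state=D head=0 tape=__[a]_cc   (D,a)→(B,b,right)
state=B head=1 tape=__b[_]cc   (B,_)→(D,_,left)
state=D head=0 tape=__[b]_cc   (D,b)→(B,c,left)
state=B head=-1 tape=_[_]c_cc   (B,_)→(D,_,left)
state=D head=-2 tape=[_]_c_cc   (D,_)→(D,b,right)
state=D head=-1 tape=b[_]c_cc   (D,_)→(D,b,right)
state=D head=0 tape=bb[c]_cc   (D,c)→(C,c,left)
state=C head=-1 tape=b[b]c_cc   (C,b)→(C,c,right)
state=C head=0 tape=bc[c]_cc
No transition is defined for (C, c); M halts in state C.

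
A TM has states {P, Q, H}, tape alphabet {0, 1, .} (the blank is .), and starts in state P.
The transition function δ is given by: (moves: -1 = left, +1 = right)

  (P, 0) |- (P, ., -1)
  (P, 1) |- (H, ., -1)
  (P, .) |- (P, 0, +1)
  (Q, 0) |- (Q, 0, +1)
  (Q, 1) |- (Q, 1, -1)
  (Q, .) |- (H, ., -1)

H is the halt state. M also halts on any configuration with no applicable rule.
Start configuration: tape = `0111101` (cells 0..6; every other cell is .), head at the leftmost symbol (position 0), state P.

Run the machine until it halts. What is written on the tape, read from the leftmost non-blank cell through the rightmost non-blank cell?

P | .[0]111101   read 0 → write ., move -1, go to P
P | [.].111101   read . → write 0, move +1, go to P
P | 0[.]111101   read . → write 0, move +1, go to P
P | 00[1]11101   read 1 → write ., move -1, go to H
H | 0[0].11101
The non-blank tape span at halt is 00.11101.

00.11101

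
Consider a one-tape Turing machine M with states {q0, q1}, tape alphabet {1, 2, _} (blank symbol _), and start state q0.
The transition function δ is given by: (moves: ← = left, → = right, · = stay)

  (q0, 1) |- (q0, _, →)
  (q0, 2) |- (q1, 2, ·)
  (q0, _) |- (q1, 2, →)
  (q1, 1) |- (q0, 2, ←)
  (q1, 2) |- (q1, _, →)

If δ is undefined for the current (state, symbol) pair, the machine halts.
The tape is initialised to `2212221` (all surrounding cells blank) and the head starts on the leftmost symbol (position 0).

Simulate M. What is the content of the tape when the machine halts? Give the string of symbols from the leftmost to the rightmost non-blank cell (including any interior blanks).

state=q0 head=0 tape=[2]212221_   (q0,2)→(q1,2,·)
state=q1 head=0 tape=[2]212221_   (q1,2)→(q1,_,→)
state=q1 head=1 tape=_[2]12221_   (q1,2)→(q1,_,→)
state=q1 head=2 tape=__[1]2221_   (q1,1)→(q0,2,←)
state=q0 head=1 tape=_[_]22221_   (q0,_)→(q1,2,→)
state=q1 head=2 tape=_2[2]2221_   (q1,2)→(q1,_,→)
state=q1 head=3 tape=_2_[2]221_   (q1,2)→(q1,_,→)
state=q1 head=4 tape=_2__[2]21_   (q1,2)→(q1,_,→)
state=q1 head=5 tape=_2___[2]1_   (q1,2)→(q1,_,→)
state=q1 head=6 tape=_2____[1]_   (q1,1)→(q0,2,←)
state=q0 head=5 tape=_2___[_]2_   (q0,_)→(q1,2,→)
state=q1 head=6 tape=_2___2[2]_   (q1,2)→(q1,_,→)
state=q1 head=7 tape=_2___2_[_]
The non-blank tape span at halt is 2___2.

2___2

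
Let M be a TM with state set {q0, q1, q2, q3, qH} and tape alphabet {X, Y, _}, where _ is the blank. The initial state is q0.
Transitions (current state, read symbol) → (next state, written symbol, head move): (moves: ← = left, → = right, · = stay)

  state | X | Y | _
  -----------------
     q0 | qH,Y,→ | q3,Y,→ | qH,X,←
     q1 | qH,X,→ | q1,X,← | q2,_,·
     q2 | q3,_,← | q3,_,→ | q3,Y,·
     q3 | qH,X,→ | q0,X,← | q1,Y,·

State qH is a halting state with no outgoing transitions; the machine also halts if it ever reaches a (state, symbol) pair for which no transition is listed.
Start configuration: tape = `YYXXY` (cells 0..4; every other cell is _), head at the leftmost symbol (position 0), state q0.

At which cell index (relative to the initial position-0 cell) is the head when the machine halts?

q0 | [Y]YXXY   read Y → write Y, move →, go to q3
q3 | Y[Y]XXY   read Y → write X, move ←, go to q0
q0 | [Y]XXXY   read Y → write Y, move →, go to q3
q3 | Y[X]XXY   read X → write X, move →, go to qH
qH | YX[X]XY
At halt the head is at cell 2.

2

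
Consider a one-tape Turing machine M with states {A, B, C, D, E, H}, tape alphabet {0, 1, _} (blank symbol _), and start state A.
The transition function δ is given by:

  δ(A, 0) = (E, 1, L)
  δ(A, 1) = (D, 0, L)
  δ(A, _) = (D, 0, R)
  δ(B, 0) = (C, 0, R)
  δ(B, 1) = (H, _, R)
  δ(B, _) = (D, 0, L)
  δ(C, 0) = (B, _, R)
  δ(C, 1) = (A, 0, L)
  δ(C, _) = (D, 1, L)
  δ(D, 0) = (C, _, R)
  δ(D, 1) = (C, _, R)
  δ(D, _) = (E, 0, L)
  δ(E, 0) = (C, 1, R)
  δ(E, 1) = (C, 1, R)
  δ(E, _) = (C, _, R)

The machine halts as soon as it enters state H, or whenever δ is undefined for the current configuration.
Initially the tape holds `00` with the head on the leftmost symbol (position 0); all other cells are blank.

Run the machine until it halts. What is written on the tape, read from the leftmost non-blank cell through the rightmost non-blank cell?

0__1

state=A head=0 tape=_[0]0____   (A,0)→(E,1,L)
state=E head=-1 tape=[_]10____   (E,_)→(C,_,R)
state=C head=0 tape=_[1]0____   (C,1)→(A,0,L)
state=A head=-1 tape=[_]00____   (A,_)→(D,0,R)
state=D head=0 tape=0[0]0____   (D,0)→(C,_,R)
state=C head=1 tape=0_[0]____   (C,0)→(B,_,R)
state=B head=2 tape=0__[_]___   (B,_)→(D,0,L)
state=D head=1 tape=0_[_]0___   (D,_)→(E,0,L)
state=E head=0 tape=0[_]00___   (E,_)→(C,_,R)
state=C head=1 tape=0_[0]0___   (C,0)→(B,_,R)
state=B head=2 tape=0__[0]___   (B,0)→(C,0,R)
state=C head=3 tape=0__0[_]__   (C,_)→(D,1,L)
state=D head=2 tape=0__[0]1__   (D,0)→(C,_,R)
state=C head=3 tape=0___[1]__   (C,1)→(A,0,L)
state=A head=2 tape=0__[_]0__   (A,_)→(D,0,R)
state=D head=3 tape=0__0[0]__   (D,0)→(C,_,R)
state=C head=4 tape=0__0_[_]_   (C,_)→(D,1,L)
state=D head=3 tape=0__0[_]1_   (D,_)→(E,0,L)
state=E head=2 tape=0__[0]01_   (E,0)→(C,1,R)
state=C head=3 tape=0__1[0]1_   (C,0)→(B,_,R)
state=B head=4 tape=0__1_[1]_   (B,1)→(H,_,R)
state=H head=5 tape=0__1__[_]
The non-blank tape span at halt is 0__1.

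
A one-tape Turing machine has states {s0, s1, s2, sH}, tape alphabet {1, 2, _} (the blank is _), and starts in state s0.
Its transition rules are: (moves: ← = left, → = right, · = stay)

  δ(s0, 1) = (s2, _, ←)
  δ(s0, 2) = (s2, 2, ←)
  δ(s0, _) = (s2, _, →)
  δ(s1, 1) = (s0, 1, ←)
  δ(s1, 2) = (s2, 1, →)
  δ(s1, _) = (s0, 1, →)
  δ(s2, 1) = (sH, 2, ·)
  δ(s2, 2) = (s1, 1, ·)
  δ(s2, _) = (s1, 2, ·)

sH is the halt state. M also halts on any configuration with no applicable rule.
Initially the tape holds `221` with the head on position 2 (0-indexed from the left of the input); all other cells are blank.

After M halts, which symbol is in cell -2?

state=s0 head=2 tape=__22[1]   (s0,1)→(s2,_,←)
state=s2 head=1 tape=__2[2]_   (s2,2)→(s1,1,·)
state=s1 head=1 tape=__2[1]_   (s1,1)→(s0,1,←)
state=s0 head=0 tape=__[2]1_   (s0,2)→(s2,2,←)
state=s2 head=-1 tape=_[_]21_   (s2,_)→(s1,2,·)
state=s1 head=-1 tape=_[2]21_   (s1,2)→(s2,1,→)
state=s2 head=0 tape=_1[2]1_   (s2,2)→(s1,1,·)
state=s1 head=0 tape=_1[1]1_   (s1,1)→(s0,1,←)
state=s0 head=-1 tape=_[1]11_   (s0,1)→(s2,_,←)
state=s2 head=-2 tape=[_]_11_   (s2,_)→(s1,2,·)
state=s1 head=-2 tape=[2]_11_   (s1,2)→(s2,1,→)
state=s2 head=-1 tape=1[_]11_   (s2,_)→(s1,2,·)
state=s1 head=-1 tape=1[2]11_   (s1,2)→(s2,1,→)
state=s2 head=0 tape=11[1]1_   (s2,1)→(sH,2,·)
state=sH head=0 tape=11[2]1_
Cell -2 holds 1 when M halts.

1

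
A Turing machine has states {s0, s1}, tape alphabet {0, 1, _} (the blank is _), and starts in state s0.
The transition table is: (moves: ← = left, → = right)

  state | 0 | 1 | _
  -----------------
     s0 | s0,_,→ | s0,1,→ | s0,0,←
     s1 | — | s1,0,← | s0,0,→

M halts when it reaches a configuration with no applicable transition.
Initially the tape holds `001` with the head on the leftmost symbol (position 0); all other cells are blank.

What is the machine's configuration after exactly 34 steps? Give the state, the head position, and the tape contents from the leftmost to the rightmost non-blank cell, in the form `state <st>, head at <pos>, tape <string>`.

state s0, head at 4, tape 1_0000

s0 | [0]01_____   read 0 → write _, move →, go to s0
s0 | _[0]1_____   read 0 → write _, move →, go to s0
s0 | __[1]_____   read 1 → write 1, move →, go to s0
s0 | __1[_]____   read _ → write 0, move ←, go to s0
s0 | __[1]0____   read 1 → write 1, move →, go to s0
s0 | __1[0]____   read 0 → write _, move →, go to s0
s0 | __1_[_]___   read _ → write 0, move ←, go to s0
s0 | __1[_]0___   read _ → write 0, move ←, go to s0
s0 | __[1]00___   read 1 → write 1, move →, go to s0
s0 | __1[0]0___   read 0 → write _, move →, go to s0
s0 | __1_[0]___   read 0 → write _, move →, go to s0
s0 | __1__[_]__   read _ → write 0, move ←, go to s0
s0 | __1_[_]0__   read _ → write 0, move ←, go to s0
s0 | __1[_]00__   read _ → write 0, move ←, go to s0
s0 | __[1]000__   read 1 → write 1, move →, go to s0
s0 | __1[0]00__   read 0 → write _, move →, go to s0
s0 | __1_[0]0__   read 0 → write _, move →, go to s0
s0 | __1__[0]__   read 0 → write _, move →, go to s0
s0 | __1___[_]_   read _ → write 0, move ←, go to s0
s0 | __1__[_]0_   read _ → write 0, move ←, go to s0
s0 | __1_[_]00_   read _ → write 0, move ←, go to s0
s0 | __1[_]000_   read _ → write 0, move ←, go to s0
s0 | __[1]0000_   read 1 → write 1, move →, go to s0
s0 | __1[0]000_   read 0 → write _, move →, go to s0
s0 | __1_[0]00_   read 0 → write _, move →, go to s0
s0 | __1__[0]0_   read 0 → write _, move →, go to s0
s0 | __1___[0]_   read 0 → write _, move →, go to s0
s0 | __1____[_]   read _ → write 0, move ←, go to s0
s0 | __1___[_]0   read _ → write 0, move ←, go to s0
s0 | __1__[_]00   read _ → write 0, move ←, go to s0
s0 | __1_[_]000   read _ → write 0, move ←, go to s0
s0 | __1[_]0000   read _ → write 0, move ←, go to s0
s0 | __[1]00000   read 1 → write 1, move →, go to s0
s0 | __1[0]0000   read 0 → write _, move →, go to s0
s0 | __1_[0]000
After 34 steps: state s0, head at 4, tape 1_0000.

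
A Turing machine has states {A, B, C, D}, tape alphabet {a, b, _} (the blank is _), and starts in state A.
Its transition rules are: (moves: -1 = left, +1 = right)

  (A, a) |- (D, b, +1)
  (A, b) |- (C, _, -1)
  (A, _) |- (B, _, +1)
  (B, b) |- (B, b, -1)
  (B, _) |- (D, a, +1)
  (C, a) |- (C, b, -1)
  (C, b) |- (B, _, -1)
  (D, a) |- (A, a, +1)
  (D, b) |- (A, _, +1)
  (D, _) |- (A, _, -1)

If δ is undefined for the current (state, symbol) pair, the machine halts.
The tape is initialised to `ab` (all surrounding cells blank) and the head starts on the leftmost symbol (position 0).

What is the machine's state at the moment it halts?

A | [a]b___   read a → write b, move +1, go to D
D | b[b]___   read b → write _, move +1, go to A
A | b_[_]__   read _ → write _, move +1, go to B
B | b__[_]_   read _ → write a, move +1, go to D
D | b__a[_]   read _ → write _, move -1, go to A
A | b__[a]_   read a → write b, move +1, go to D
D | b__b[_]   read _ → write _, move -1, go to A
A | b__[b]_   read b → write _, move -1, go to C
C | b_[_]__
No transition is defined for (C, _); M halts in state C.

C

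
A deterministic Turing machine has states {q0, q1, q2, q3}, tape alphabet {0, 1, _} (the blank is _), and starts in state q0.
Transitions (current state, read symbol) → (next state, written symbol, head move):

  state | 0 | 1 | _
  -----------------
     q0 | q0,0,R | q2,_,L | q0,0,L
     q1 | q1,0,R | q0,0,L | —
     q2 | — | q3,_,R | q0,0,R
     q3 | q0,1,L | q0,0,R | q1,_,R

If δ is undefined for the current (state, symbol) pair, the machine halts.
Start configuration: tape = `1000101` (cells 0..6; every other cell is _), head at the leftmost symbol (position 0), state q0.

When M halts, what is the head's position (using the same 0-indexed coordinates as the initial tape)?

q0 | _[1]000101   read 1 → write _, move L, go to q2
q2 | [_]_000101   read _ → write 0, move R, go to q0
q0 | 0[_]000101   read _ → write 0, move L, go to q0
q0 | [0]0000101   read 0 → write 0, move R, go to q0
q0 | 0[0]000101   read 0 → write 0, move R, go to q0
q0 | 00[0]00101   read 0 → write 0, move R, go to q0
q0 | 000[0]0101   read 0 → write 0, move R, go to q0
q0 | 0000[0]101   read 0 → write 0, move R, go to q0
q0 | 00000[1]01   read 1 → write _, move L, go to q2
q2 | 0000[0]_01
At halt the head is at cell 3.

3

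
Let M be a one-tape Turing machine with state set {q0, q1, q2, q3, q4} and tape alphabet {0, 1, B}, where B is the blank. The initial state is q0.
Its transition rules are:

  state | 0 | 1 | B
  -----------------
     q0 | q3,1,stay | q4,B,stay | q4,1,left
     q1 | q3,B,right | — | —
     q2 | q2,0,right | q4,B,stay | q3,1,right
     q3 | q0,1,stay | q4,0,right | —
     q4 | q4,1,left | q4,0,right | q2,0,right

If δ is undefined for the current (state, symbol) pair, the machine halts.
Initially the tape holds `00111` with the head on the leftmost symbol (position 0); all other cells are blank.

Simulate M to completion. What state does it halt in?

state=q0 head=0 tape=B[0]0111BB   (q0,0)→(q3,1,stay)
state=q3 head=0 tape=B[1]0111BB   (q3,1)→(q4,0,right)
state=q4 head=1 tape=B0[0]111BB   (q4,0)→(q4,1,left)
state=q4 head=0 tape=B[0]1111BB   (q4,0)→(q4,1,left)
state=q4 head=-1 tape=[B]11111BB   (q4,B)→(q2,0,right)
state=q2 head=0 tape=0[1]1111BB   (q2,1)→(q4,B,stay)
state=q4 head=0 tape=0[B]1111BB   (q4,B)→(q2,0,right)
state=q2 head=1 tape=00[1]111BB   (q2,1)→(q4,B,stay)
state=q4 head=1 tape=00[B]111BB   (q4,B)→(q2,0,right)
state=q2 head=2 tape=000[1]11BB   (q2,1)→(q4,B,stay)
state=q4 head=2 tape=000[B]11BB   (q4,B)→(q2,0,right)
state=q2 head=3 tape=0000[1]1BB   (q2,1)→(q4,B,stay)
state=q4 head=3 tape=0000[B]1BB   (q4,B)→(q2,0,right)
state=q2 head=4 tape=00000[1]BB   (q2,1)→(q4,B,stay)
state=q4 head=4 tape=00000[B]BB   (q4,B)→(q2,0,right)
state=q2 head=5 tape=000000[B]B   (q2,B)→(q3,1,right)
state=q3 head=6 tape=0000001[B]
No transition is defined for (q3, B); M halts in state q3.

q3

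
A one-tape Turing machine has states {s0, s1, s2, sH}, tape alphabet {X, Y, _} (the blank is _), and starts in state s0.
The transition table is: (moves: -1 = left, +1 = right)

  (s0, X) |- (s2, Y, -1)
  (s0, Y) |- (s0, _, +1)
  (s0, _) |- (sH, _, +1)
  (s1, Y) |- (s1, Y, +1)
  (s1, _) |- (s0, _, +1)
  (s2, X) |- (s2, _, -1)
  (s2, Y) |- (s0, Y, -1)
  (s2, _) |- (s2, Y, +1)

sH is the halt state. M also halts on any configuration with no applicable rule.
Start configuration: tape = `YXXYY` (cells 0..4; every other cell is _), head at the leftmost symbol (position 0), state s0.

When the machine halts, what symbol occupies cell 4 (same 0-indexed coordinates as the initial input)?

_

state=s0 head=0 tape=[Y]XXYY__   (s0,Y)→(s0,_,+1)
state=s0 head=1 tape=_[X]XYY__   (s0,X)→(s2,Y,-1)
state=s2 head=0 tape=[_]YXYY__   (s2,_)→(s2,Y,+1)
state=s2 head=1 tape=Y[Y]XYY__   (s2,Y)→(s0,Y,-1)
state=s0 head=0 tape=[Y]YXYY__   (s0,Y)→(s0,_,+1)
state=s0 head=1 tape=_[Y]XYY__   (s0,Y)→(s0,_,+1)
state=s0 head=2 tape=__[X]YY__   (s0,X)→(s2,Y,-1)
state=s2 head=1 tape=_[_]YYY__   (s2,_)→(s2,Y,+1)
state=s2 head=2 tape=_Y[Y]YY__   (s2,Y)→(s0,Y,-1)
state=s0 head=1 tape=_[Y]YYY__   (s0,Y)→(s0,_,+1)
state=s0 head=2 tape=__[Y]YY__   (s0,Y)→(s0,_,+1)
state=s0 head=3 tape=___[Y]Y__   (s0,Y)→(s0,_,+1)
state=s0 head=4 tape=____[Y]__   (s0,Y)→(s0,_,+1)
state=s0 head=5 tape=_____[_]_   (s0,_)→(sH,_,+1)
state=sH head=6 tape=______[_]
Cell 4 holds _ when M halts.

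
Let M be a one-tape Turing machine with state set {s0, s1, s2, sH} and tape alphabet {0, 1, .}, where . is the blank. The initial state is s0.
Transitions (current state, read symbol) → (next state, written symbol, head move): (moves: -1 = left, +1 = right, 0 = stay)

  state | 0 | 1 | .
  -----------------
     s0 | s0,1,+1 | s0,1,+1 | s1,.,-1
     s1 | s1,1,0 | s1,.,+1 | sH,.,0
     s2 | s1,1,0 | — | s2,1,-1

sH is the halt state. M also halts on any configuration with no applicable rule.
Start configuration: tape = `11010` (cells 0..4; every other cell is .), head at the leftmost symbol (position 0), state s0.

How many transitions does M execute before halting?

s0 | [1]1010.   read 1 → write 1, move +1, go to s0
s0 | 1[1]010.   read 1 → write 1, move +1, go to s0
s0 | 11[0]10.   read 0 → write 1, move +1, go to s0
s0 | 111[1]0.   read 1 → write 1, move +1, go to s0
s0 | 1111[0].   read 0 → write 1, move +1, go to s0
s0 | 11111[.]   read . → write ., move -1, go to s1
s1 | 1111[1].   read 1 → write ., move +1, go to s1
s1 | 1111.[.]   read . → write ., move 0, go to sH
sH | 1111.[.]
M halts after 8 transitions.

8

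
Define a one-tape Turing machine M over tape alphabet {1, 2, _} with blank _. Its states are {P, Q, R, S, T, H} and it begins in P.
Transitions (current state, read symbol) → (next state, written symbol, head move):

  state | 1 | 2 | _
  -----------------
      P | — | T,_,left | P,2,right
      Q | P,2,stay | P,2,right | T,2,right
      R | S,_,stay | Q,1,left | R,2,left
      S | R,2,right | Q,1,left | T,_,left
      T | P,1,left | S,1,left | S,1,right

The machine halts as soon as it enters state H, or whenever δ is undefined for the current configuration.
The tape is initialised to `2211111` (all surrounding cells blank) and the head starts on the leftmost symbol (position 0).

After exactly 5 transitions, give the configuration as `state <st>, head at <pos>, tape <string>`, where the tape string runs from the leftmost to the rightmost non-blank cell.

P | __[2]211111   read 2 → write _, move left, go to T
T | _[_]_211111   read _ → write 1, move right, go to S
S | _1[_]211111   read _ → write _, move left, go to T
T | _[1]_211111   read 1 → write 1, move left, go to P
P | [_]1_211111   read _ → write 2, move right, go to P
P | 2[1]_211111
After 5 steps: state P, head at -1, tape 21_211111.

state P, head at -1, tape 21_211111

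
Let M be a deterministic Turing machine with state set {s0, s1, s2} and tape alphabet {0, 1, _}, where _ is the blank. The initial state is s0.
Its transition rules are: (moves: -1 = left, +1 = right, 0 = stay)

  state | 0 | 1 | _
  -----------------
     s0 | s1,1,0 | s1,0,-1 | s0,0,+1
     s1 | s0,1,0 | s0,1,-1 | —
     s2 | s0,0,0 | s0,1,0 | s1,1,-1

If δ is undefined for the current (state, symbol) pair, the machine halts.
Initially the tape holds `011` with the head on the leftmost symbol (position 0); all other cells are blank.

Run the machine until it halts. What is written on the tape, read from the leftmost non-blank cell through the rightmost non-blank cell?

0011

state=s0 head=0 tape=__[0]11   (s0,0)→(s1,1,0)
state=s1 head=0 tape=__[1]11   (s1,1)→(s0,1,-1)
state=s0 head=-1 tape=_[_]111   (s0,_)→(s0,0,+1)
state=s0 head=0 tape=_0[1]11   (s0,1)→(s1,0,-1)
state=s1 head=-1 tape=_[0]011   (s1,0)→(s0,1,0)
state=s0 head=-1 tape=_[1]011   (s0,1)→(s1,0,-1)
state=s1 head=-2 tape=[_]0011
The non-blank tape span at halt is 0011.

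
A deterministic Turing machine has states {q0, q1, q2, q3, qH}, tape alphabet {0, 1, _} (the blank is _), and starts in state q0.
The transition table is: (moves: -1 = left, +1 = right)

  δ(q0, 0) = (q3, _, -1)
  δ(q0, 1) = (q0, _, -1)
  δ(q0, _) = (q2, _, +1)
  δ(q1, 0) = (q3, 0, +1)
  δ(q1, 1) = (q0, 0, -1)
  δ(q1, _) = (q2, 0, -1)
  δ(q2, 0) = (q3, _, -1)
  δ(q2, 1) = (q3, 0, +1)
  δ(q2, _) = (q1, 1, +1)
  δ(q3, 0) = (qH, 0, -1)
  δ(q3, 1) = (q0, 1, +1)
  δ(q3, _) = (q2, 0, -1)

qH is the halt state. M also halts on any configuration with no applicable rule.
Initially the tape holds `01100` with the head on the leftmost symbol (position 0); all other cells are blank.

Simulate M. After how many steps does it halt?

12

state=q0 head=0 tape=__[0]1100   (q0,0)→(q3,_,-1)
state=q3 head=-1 tape=_[_]_1100   (q3,_)→(q2,0,-1)
state=q2 head=-2 tape=[_]0_1100   (q2,_)→(q1,1,+1)
state=q1 head=-1 tape=1[0]_1100   (q1,0)→(q3,0,+1)
state=q3 head=0 tape=10[_]1100   (q3,_)→(q2,0,-1)
state=q2 head=-1 tape=1[0]01100   (q2,0)→(q3,_,-1)
state=q3 head=-2 tape=[1]_01100   (q3,1)→(q0,1,+1)
state=q0 head=-1 tape=1[_]01100   (q0,_)→(q2,_,+1)
state=q2 head=0 tape=1_[0]1100   (q2,0)→(q3,_,-1)
state=q3 head=-1 tape=1[_]_1100   (q3,_)→(q2,0,-1)
state=q2 head=-2 tape=[1]0_1100   (q2,1)→(q3,0,+1)
state=q3 head=-1 tape=0[0]_1100   (q3,0)→(qH,0,-1)
state=qH head=-2 tape=[0]0_1100
M halts after 12 transitions.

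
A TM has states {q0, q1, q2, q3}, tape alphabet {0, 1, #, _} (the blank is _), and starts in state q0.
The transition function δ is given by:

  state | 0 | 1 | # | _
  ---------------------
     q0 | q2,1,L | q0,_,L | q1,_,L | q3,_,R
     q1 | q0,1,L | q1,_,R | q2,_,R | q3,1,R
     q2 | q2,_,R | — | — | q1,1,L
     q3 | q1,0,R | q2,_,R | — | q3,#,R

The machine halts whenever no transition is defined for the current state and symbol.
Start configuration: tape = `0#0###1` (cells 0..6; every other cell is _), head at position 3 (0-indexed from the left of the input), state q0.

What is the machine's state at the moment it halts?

q2

q0 | _0#0[#]##1   read # → write _, move L, go to q1
q1 | _0#[0]_##1   read 0 → write 1, move L, go to q0
q0 | _0[#]1_##1   read # → write _, move L, go to q1
q1 | _[0]_1_##1   read 0 → write 1, move L, go to q0
q0 | [_]1_1_##1   read _ → write _, move R, go to q3
q3 | _[1]_1_##1   read 1 → write _, move R, go to q2
q2 | __[_]1_##1   read _ → write 1, move L, go to q1
q1 | _[_]11_##1   read _ → write 1, move R, go to q3
q3 | _1[1]1_##1   read 1 → write _, move R, go to q2
q2 | _1_[1]_##1
No transition is defined for (q2, 1); M halts in state q2.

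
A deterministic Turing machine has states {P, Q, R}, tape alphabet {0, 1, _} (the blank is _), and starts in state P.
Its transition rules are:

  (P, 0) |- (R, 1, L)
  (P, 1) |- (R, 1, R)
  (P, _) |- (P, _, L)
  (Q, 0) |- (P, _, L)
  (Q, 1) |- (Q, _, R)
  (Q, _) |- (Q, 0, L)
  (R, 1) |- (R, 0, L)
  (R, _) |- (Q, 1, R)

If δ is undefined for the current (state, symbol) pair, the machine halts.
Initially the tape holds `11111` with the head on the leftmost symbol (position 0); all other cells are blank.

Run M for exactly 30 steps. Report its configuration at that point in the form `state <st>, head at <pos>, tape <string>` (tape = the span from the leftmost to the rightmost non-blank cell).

P | _[1]1111_   read 1 → write 1, move R, go to R
R | _1[1]111_   read 1 → write 0, move L, go to R
R | _[1]0111_   read 1 → write 0, move L, go to R
R | [_]00111_   read _ → write 1, move R, go to Q
Q | 1[0]0111_   read 0 → write _, move L, go to P
P | [1]_0111_   read 1 → write 1, move R, go to R
R | 1[_]0111_   read _ → write 1, move R, go to Q
Q | 11[0]111_   read 0 → write _, move L, go to P
P | 1[1]_111_   read 1 → write 1, move R, go to R
R | 11[_]111_   read _ → write 1, move R, go to Q
Q | 111[1]11_   read 1 → write _, move R, go to Q
Q | 111_[1]1_   read 1 → write _, move R, go to Q
Q | 111__[1]_   read 1 → write _, move R, go to Q
Q | 111___[_]   read _ → write 0, move L, go to Q
Q | 111__[_]0   read _ → write 0, move L, go to Q
Q | 111_[_]00   read _ → write 0, move L, go to Q
Q | 111[_]000   read _ → write 0, move L, go to Q
Q | 11[1]0000   read 1 → write _, move R, go to Q
Q | 11_[0]000   read 0 → write _, move L, go to P
P | 11[_]_000   read _ → write _, move L, go to P
P | 1[1]__000   read 1 → write 1, move R, go to R
R | 11[_]_000   read _ → write 1, move R, go to Q
Q | 111[_]000   read _ → write 0, move L, go to Q
Q | 11[1]0000   read 1 → write _, move R, go to Q
Q | 11_[0]000   read 0 → write _, move L, go to P
P | 11[_]_000   read _ → write _, move L, go to P
P | 1[1]__000   read 1 → write 1, move R, go to R
R | 11[_]_000   read _ → write 1, move R, go to Q
Q | 111[_]000   read _ → write 0, move L, go to Q
Q | 11[1]0000   read 1 → write _, move R, go to Q
Q | 11_[0]000
After 30 steps: state Q, head at 2, tape 11_0000.

state Q, head at 2, tape 11_0000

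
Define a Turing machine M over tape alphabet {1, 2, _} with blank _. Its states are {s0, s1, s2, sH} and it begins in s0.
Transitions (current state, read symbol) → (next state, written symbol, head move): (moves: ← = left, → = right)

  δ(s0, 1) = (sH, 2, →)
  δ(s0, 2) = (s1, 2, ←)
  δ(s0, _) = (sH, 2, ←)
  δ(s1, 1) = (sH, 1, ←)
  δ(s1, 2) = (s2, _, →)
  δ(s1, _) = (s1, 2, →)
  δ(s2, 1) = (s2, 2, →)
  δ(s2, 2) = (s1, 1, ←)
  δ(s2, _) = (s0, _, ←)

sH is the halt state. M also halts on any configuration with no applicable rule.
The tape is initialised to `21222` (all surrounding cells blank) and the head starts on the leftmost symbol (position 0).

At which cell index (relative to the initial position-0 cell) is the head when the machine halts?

s0 | _[2]1222_   read 2 → write 2, move ←, go to s1
s1 | [_]21222_   read _ → write 2, move →, go to s1
s1 | 2[2]1222_   read 2 → write _, move →, go to s2
s2 | 2_[1]222_   read 1 → write 2, move →, go to s2
s2 | 2_2[2]22_   read 2 → write 1, move ←, go to s1
s1 | 2_[2]122_   read 2 → write _, move →, go to s2
s2 | 2__[1]22_   read 1 → write 2, move →, go to s2
s2 | 2__2[2]2_   read 2 → write 1, move ←, go to s1
s1 | 2__[2]12_   read 2 → write _, move →, go to s2
s2 | 2___[1]2_   read 1 → write 2, move →, go to s2
s2 | 2___2[2]_   read 2 → write 1, move ←, go to s1
s1 | 2___[2]1_   read 2 → write _, move →, go to s2
s2 | 2____[1]_   read 1 → write 2, move →, go to s2
s2 | 2____2[_]   read _ → write _, move ←, go to s0
s0 | 2____[2]_   read 2 → write 2, move ←, go to s1
s1 | 2___[_]2_   read _ → write 2, move →, go to s1
s1 | 2___2[2]_   read 2 → write _, move →, go to s2
s2 | 2___2_[_]   read _ → write _, move ←, go to s0
s0 | 2___2[_]_   read _ → write 2, move ←, go to sH
sH | 2___[2]2_
At halt the head is at cell 3.

3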